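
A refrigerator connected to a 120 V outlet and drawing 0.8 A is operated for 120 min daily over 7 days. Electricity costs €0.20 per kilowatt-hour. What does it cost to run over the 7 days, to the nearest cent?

Power = 0.8 A × 120 V = 96 W = 0.096 kW
Runtime = 120 min × 7 = 840 min = 14 h
Energy = 0.096 kW × 14 h = 1.344 kWh
Cost = 1.344 kWh × €0.20/kWh = €0.27

€0.27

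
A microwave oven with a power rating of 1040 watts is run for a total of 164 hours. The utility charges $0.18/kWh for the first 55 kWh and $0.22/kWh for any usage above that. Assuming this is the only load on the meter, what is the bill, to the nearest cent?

Energy = 1.04 kW × 164 h = 170.56 kWh
Tier 1 (0–55 kWh): 55 × $0.18 = $9.9
Above 55 kWh: 115.56 × $0.22 = $25.4232
Bill = $35.32

$35.32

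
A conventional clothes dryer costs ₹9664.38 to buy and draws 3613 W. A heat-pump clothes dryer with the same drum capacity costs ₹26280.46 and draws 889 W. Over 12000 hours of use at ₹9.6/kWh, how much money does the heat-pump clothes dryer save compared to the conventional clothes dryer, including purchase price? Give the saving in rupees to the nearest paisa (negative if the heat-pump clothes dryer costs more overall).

₹297188.72

conventional clothes dryer: ₹9664.38 + (3613/1000) kW × 12000 h × ₹9.6 = ₹9664.38 + ₹416217.6 = ₹425881.98
heat-pump clothes dryer: ₹26280.46 + (889/1000) kW × 12000 h × ₹9.6 = ₹26280.46 + ₹102412.8 = ₹128693.26
Saving = ₹425881.98 − ₹128693.26 = ₹297188.72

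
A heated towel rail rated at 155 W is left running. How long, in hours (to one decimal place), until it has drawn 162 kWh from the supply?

Hours = 162 kWh ÷ 0.155 kW = 1045.2 h

1045.2 h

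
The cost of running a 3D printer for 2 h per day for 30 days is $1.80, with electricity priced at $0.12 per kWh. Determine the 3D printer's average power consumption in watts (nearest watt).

250 W

Energy = $1.80 ÷ $0.12/kWh = 15 kWh
Runtime = 2 h/day × 30 days = 60 h
Power = 15 kWh ÷ 60 h = 0.25 kW = 250 W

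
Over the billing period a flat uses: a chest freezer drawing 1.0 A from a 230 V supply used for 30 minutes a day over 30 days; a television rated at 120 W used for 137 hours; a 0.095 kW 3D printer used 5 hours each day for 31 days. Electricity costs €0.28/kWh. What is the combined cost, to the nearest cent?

€9.69

chest freezer: Power = 1.0 A × 230 V = 230 W = 0.23 kW
chest freezer: Runtime = 30 min × 30 = 900 min = 15 h
chest freezer: 0.23 kW × 15 h = 3.45 kWh
television: 0.12 kW × 137 h = 16.44 kWh
3D printer: Runtime = 5 h/day × 31 days = 155 h
3D printer: 0.095 kW × 155 h = 14.725 kWh
Total energy = 34.615 kWh
Cost = 34.615 × €0.28 = €9.69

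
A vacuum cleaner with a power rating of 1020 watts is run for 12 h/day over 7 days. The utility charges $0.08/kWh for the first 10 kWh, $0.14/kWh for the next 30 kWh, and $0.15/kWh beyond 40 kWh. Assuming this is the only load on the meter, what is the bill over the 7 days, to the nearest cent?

$11.85

Runtime = 12 h/day × 7 days = 84 h
Energy = 1.02 kW × 84 h = 85.68 kWh
Tier 1 (0–10 kWh): 10 × $0.08 = $0.8
Tier 2 (10–40 kWh): 30 × $0.14 = $4.2
Above 40 kWh: 45.68 × $0.15 = $6.852
Bill = $11.85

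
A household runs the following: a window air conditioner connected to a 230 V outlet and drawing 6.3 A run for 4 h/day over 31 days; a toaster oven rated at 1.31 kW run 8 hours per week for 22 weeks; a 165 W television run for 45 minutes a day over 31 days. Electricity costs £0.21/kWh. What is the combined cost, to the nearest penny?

window air conditioner: Power = 6.3 A × 230 V = 1449 W = 1.449 kW
window air conditioner: Runtime = 4 h/day × 31 days = 124 h
window air conditioner: 1.449 kW × 124 h = 179.676 kWh
toaster oven: Runtime = 8 h/week × 22 weeks = 176 h
toaster oven: 1.31 kW × 176 h = 230.56 kWh
television: Runtime = 45 min × 31 = 1395 min = 23.25 h
television: 0.165 kW × 23.25 h = 3.83625 kWh
Total energy = 414.07225 kWh
Cost = 414.07225 × £0.21 = £86.96

£86.96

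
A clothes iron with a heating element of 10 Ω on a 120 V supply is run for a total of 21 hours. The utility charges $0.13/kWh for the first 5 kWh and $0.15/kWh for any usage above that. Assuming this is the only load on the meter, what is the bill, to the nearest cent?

Power = V²/R = 120²/10 = 1440 W = 1.44 kW
Energy = 1.44 kW × 21 h = 30.24 kWh
Tier 1 (0–5 kWh): 5 × $0.13 = $0.65
Above 5 kWh: 25.24 × $0.15 = $3.786
Bill = $4.44

$4.44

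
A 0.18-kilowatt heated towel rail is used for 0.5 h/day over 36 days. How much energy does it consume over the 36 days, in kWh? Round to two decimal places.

3.24 kWh

Runtime = 0.5 h/day × 36 days = 18 h
Energy = 0.18 kW × 18 h = 3.24 kWh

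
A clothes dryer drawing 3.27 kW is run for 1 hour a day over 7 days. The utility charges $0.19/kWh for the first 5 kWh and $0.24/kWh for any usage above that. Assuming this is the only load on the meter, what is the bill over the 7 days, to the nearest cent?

Runtime = 1 h/day × 7 days = 7 h
Energy = 3.27 kW × 7 h = 22.89 kWh
Tier 1 (0–5 kWh): 5 × $0.19 = $0.95
Above 5 kWh: 17.89 × $0.24 = $4.2936
Bill = $5.24

$5.24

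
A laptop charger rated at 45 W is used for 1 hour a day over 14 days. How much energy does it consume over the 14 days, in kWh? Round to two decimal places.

Runtime = 1 h/day × 14 days = 14 h
Energy = 0.045 kW × 14 h = 0.63 kWh

0.63 kWh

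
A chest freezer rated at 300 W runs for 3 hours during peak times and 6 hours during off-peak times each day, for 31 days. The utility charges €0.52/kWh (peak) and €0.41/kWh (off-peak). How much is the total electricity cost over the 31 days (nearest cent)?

Peak energy = 0.3 kW × 3 h × 31 = 27.9 kWh
Off-peak energy = 0.3 kW × 6 h × 31 = 55.8 kWh
Cost = 27.9 × €0.52 + 55.8 × €0.41 = €14.508 + €22.878 = €37.39

€37.39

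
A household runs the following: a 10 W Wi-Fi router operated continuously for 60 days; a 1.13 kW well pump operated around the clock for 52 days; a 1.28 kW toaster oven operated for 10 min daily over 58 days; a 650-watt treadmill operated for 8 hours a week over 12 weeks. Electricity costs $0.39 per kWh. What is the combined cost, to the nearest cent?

Wi-Fi router: Runtime = 24 h × 60 = 1440 h
Wi-Fi router: 0.01 kW × 1440 h = 14.4 kWh
well pump: Runtime = 24 h × 52 = 1248 h
well pump: 1.13 kW × 1248 h = 1410.24 kWh
toaster oven: Runtime = 10 min × 58 = 580 min = 9.666666… h
toaster oven: 1.28 kW × 9.666666… h = 12.373333… kWh
treadmill: Runtime = 8 h/week × 12 weeks = 96 h
treadmill: 0.65 kW × 96 h = 62.4 kWh
Total energy = 1499.413333… kWh
Cost = 1499.413333… × $0.39 = $584.77

$584.77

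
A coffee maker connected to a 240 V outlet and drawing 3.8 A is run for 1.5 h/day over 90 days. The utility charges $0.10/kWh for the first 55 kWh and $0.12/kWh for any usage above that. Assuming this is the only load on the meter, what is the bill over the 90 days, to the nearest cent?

Power = 3.8 A × 240 V = 912 W = 0.912 kW
Runtime = 1.5 h/day × 90 days = 135 h
Energy = 0.912 kW × 135 h = 123.12 kWh
Tier 1 (0–55 kWh): 55 × $0.10 = $5.5
Above 55 kWh: 68.12 × $0.12 = $8.1744
Bill = $13.67

$13.67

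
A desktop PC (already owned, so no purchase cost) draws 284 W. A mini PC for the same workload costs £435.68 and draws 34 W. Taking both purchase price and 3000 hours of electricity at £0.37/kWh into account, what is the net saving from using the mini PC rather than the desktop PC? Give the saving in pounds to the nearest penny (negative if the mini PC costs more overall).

-£158.18

desktop PC: £0.00 + (284/1000) kW × 3000 h × £0.37 = £0.00 + £315.24 = £315.24
mini PC: £435.68 + (34/1000) kW × 3000 h × £0.37 = £435.68 + £37.74 = £473.42
Saving = £315.24 − £473.42 = −£158.18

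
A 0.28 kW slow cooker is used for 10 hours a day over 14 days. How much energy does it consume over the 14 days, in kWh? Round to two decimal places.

39.20 kWh

Runtime = 10 h/day × 14 days = 140 h
Energy = 0.28 kW × 140 h = 39.2 kWh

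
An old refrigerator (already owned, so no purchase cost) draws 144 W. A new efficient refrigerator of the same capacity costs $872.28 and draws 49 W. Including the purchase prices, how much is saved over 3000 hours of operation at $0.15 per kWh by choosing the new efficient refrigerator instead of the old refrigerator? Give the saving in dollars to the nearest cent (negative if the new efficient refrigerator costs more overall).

-$829.53

old refrigerator: $0.00 + (144/1000) kW × 3000 h × $0.15 = $0.00 + $64.8 = $64.8
new efficient refrigerator: $872.28 + (49/1000) kW × 3000 h × $0.15 = $872.28 + $22.05 = $894.33
Saving = $64.8 − $894.33 = −$829.53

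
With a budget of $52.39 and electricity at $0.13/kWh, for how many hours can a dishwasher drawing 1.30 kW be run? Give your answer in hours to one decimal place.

310.0 h

Energy available = $52.39 ÷ $0.13/kWh = 403 kWh
Hours = 403 kWh ÷ 1.3 kW = 310.0 h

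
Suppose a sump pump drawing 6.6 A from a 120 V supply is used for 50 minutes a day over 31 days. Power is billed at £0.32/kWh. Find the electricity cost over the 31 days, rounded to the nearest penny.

£6.55

Power = 6.6 A × 120 V = 792 W = 0.792 kW
Runtime = 50 min × 31 = 1550 min = 25.833333… h
Energy = 0.792 kW × 25.833333… h = 20.46 kWh
Cost = 20.46 kWh × £0.32/kWh = £6.55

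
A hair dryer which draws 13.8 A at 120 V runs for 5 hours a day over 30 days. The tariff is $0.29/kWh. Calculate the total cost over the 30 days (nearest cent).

$72.04

Power = 13.8 A × 120 V = 1656 W = 1.656 kW
Runtime = 5 h/day × 30 days = 150 h
Energy = 1.656 kW × 150 h = 248.4 kWh
Cost = 248.4 kWh × $0.29/kWh = $72.04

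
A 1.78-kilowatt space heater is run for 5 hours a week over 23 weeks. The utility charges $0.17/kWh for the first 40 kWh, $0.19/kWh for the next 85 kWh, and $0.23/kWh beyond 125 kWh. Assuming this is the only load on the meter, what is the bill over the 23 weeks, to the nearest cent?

$41.28

Runtime = 5 h/week × 23 weeks = 115 h
Energy = 1.78 kW × 115 h = 204.7 kWh
Tier 1 (0–40 kWh): 40 × $0.17 = $6.8
Tier 2 (40–125 kWh): 85 × $0.19 = $16.15
Above 125 kWh: 79.7 × $0.23 = $18.331
Bill = $41.28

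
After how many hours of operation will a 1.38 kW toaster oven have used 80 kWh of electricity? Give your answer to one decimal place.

58.0 h

Hours = 80 kWh ÷ 1.38 kW = 58.0 h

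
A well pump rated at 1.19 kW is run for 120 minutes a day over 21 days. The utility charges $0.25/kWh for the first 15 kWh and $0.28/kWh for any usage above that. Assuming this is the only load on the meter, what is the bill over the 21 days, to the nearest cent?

Runtime = 120 min × 21 = 2520 min = 42 h
Energy = 1.19 kW × 42 h = 49.98 kWh
Tier 1 (0–15 kWh): 15 × $0.25 = $3.75
Above 15 kWh: 34.98 × $0.28 = $9.7944
Bill = $13.54

$13.54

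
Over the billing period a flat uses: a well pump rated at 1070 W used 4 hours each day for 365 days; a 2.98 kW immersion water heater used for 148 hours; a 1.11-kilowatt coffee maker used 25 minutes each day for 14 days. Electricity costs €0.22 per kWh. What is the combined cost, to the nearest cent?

well pump: Runtime = 4 h/day × 365 days = 1460 h
well pump: 1.07 kW × 1460 h = 1562.2 kWh
immersion water heater: 2.98 kW × 148 h = 441.04 kWh
coffee maker: Runtime = 25 min × 14 = 350 min = 5.833333… h
coffee maker: 1.11 kW × 5.833333… h = 6.475 kWh
Total energy = 2009.715 kWh
Cost = 2009.715 × €0.22 = €442.14

€442.14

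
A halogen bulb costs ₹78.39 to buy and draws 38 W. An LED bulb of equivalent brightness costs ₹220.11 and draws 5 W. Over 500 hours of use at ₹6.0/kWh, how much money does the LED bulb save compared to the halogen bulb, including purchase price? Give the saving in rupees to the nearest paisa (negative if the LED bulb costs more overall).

halogen bulb: ₹78.39 + (38/1000) kW × 500 h × ₹6.0 = ₹78.39 + ₹114 = ₹192.39
LED bulb: ₹220.11 + (5/1000) kW × 500 h × ₹6.0 = ₹220.11 + ₹15 = ₹235.11
Saving = ₹192.39 − ₹235.11 = −₹42.72

-₹42.72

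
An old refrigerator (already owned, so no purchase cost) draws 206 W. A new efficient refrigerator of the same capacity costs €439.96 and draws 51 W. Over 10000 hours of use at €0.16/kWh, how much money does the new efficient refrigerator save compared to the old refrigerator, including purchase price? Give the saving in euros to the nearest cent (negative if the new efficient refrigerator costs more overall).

old refrigerator: €0.00 + (206/1000) kW × 10000 h × €0.16 = €0.00 + €329.6 = €329.6
new efficient refrigerator: €439.96 + (51/1000) kW × 10000 h × €0.16 = €439.96 + €81.6 = €521.56
Saving = €329.6 − €521.56 = −€191.96

-€191.96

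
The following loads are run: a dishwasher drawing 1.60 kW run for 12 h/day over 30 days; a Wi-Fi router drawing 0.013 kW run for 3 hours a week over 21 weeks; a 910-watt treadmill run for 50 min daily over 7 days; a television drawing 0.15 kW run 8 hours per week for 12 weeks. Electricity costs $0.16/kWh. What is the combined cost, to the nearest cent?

dishwasher: Runtime = 12 h/day × 30 days = 360 h
dishwasher: 1.6 kW × 360 h = 576 kWh
Wi-Fi router: Runtime = 3 h/week × 21 weeks = 63 h
Wi-Fi router: 0.013 kW × 63 h = 0.819 kWh
treadmill: Runtime = 50 min × 7 = 350 min = 5.833333… h
treadmill: 0.91 kW × 5.833333… h = 5.308333… kWh
television: Runtime = 8 h/week × 12 weeks = 96 h
television: 0.15 kW × 96 h = 14.4 kWh
Total energy = 596.527333… kWh
Cost = 596.527333… × $0.16 = $95.44

$95.44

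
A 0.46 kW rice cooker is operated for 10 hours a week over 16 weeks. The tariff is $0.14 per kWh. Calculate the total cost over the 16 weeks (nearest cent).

Runtime = 10 h/week × 16 weeks = 160 h
Energy = 0.46 kW × 160 h = 73.6 kWh
Cost = 73.6 kWh × $0.14/kWh = $10.30

$10.30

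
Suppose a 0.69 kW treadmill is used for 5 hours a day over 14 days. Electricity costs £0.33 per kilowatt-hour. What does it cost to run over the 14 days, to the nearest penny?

Runtime = 5 h/day × 14 days = 70 h
Energy = 0.69 kW × 70 h = 48.3 kWh
Cost = 48.3 kWh × £0.33/kWh = £15.94

£15.94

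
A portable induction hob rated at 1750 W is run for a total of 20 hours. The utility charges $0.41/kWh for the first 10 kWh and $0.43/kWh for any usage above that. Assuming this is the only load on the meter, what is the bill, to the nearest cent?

Energy = 1.75 kW × 20 h = 35 kWh
Tier 1 (0–10 kWh): 10 × $0.41 = $4.1
Above 10 kWh: 25 × $0.43 = $10.75
Bill = $14.85

$14.85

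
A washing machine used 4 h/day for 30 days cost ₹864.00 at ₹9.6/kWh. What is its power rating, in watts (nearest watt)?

Energy = ₹864.00 ÷ ₹9.6/kWh = 90 kWh
Runtime = 4 h/day × 30 days = 120 h
Power = 90 kWh ÷ 120 h = 0.75 kW = 750 W

750 W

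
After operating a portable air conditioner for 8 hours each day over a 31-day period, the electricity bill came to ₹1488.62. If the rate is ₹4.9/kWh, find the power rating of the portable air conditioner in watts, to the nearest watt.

Energy = ₹1488.62 ÷ ₹4.9/kWh = 303.8 kWh
Runtime = 8 h/day × 31 days = 248 h
Power = 303.8 kWh ÷ 248 h = 1.225 kW = 1225 W

1225 W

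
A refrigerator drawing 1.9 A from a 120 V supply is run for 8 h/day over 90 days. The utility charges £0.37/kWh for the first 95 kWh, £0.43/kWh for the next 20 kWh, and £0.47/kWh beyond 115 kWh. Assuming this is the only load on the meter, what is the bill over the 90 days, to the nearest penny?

£66.86

Power = 1.9 A × 120 V = 228 W = 0.228 kW
Runtime = 8 h/day × 90 days = 720 h
Energy = 0.228 kW × 720 h = 164.16 kWh
Tier 1 (0–95 kWh): 95 × £0.37 = £35.15
Tier 2 (95–115 kWh): 20 × £0.43 = £8.6
Above 115 kWh: 49.16 × £0.47 = £23.1052
Bill = £66.86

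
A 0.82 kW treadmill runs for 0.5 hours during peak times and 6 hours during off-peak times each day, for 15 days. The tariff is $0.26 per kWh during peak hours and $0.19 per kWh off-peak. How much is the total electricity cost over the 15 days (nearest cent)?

Peak energy = 0.82 kW × 0.5 h × 15 = 6.15 kWh
Off-peak energy = 0.82 kW × 6 h × 15 = 73.8 kWh
Cost = 6.15 × $0.26 + 73.8 × $0.19 = $1.599 + $14.022 = $15.62

$15.62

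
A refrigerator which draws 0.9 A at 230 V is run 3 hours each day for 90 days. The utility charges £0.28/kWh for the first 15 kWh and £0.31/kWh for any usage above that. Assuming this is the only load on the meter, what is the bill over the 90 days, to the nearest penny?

£16.88

Power = 0.9 A × 230 V = 207 W = 0.207 kW
Runtime = 3 h/day × 90 days = 270 h
Energy = 0.207 kW × 270 h = 55.89 kWh
Tier 1 (0–15 kWh): 15 × £0.28 = £4.2
Above 15 kWh: 40.89 × £0.31 = £12.6759
Bill = £16.88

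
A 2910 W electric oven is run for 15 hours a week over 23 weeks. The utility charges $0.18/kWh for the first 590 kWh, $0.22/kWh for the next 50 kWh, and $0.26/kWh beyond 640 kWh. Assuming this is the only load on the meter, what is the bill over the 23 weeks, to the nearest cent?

$211.83

Runtime = 15 h/week × 23 weeks = 345 h
Energy = 2.91 kW × 345 h = 1003.95 kWh
Tier 1 (0–590 kWh): 590 × $0.18 = $106.2
Tier 2 (590–640 kWh): 50 × $0.22 = $11
Above 640 kWh: 363.95 × $0.26 = $94.627
Bill = $211.83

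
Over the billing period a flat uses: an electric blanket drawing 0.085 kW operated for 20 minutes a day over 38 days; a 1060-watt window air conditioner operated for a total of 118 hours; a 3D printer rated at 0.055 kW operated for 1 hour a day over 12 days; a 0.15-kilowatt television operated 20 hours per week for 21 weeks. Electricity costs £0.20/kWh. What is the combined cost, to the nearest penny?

electric blanket: Runtime = 20 min × 38 = 760 min = 12.666666… h
electric blanket: 0.085 kW × 12.666666… h = 1.076666… kWh
window air conditioner: 1.06 kW × 118 h = 125.08 kWh
3D printer: Runtime = 1 h/day × 12 days = 12 h
3D printer: 0.055 kW × 12 h = 0.66 kWh
television: Runtime = 20 h/week × 21 weeks = 420 h
television: 0.15 kW × 420 h = 63 kWh
Total energy = 189.816666… kWh
Cost = 189.816666… × £0.20 = £37.96

£37.96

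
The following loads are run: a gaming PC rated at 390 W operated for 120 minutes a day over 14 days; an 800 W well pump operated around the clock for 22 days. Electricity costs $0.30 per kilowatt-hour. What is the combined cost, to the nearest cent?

$130.00

gaming PC: Runtime = 120 min × 14 = 1680 min = 28 h
gaming PC: 0.39 kW × 28 h = 10.92 kWh
well pump: Runtime = 24 h × 22 = 528 h
well pump: 0.8 kW × 528 h = 422.4 kWh
Total energy = 433.32 kWh
Cost = 433.32 × $0.30 = $130.00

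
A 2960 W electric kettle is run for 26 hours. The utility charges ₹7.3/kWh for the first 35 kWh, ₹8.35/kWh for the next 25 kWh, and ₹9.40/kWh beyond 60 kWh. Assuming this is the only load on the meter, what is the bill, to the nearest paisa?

Energy = 2.96 kW × 26 h = 76.96 kWh
Tier 1 (0–35 kWh): 35 × ₹7.3 = ₹255.5
Tier 2 (35–60 kWh): 25 × ₹8.35 = ₹208.75
Above 60 kWh: 16.96 × ₹9.40 = ₹159.424
Bill = ₹623.67

₹623.67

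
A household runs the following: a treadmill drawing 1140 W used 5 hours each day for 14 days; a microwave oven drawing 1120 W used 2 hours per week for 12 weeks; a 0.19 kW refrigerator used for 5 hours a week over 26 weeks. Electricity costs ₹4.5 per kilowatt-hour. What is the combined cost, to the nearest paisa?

₹591.21

treadmill: Runtime = 5 h/day × 14 days = 70 h
treadmill: 1.14 kW × 70 h = 79.8 kWh
microwave oven: Runtime = 2 h/week × 12 weeks = 24 h
microwave oven: 1.12 kW × 24 h = 26.88 kWh
refrigerator: Runtime = 5 h/week × 26 weeks = 130 h
refrigerator: 0.19 kW × 130 h = 24.7 kWh
Total energy = 131.38 kWh
Cost = 131.38 × ₹4.5 = ₹591.21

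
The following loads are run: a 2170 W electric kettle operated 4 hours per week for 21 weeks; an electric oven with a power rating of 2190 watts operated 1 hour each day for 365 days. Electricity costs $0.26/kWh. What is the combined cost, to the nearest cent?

$255.22

electric kettle: Runtime = 4 h/week × 21 weeks = 84 h
electric kettle: 2.17 kW × 84 h = 182.28 kWh
electric oven: Runtime = 1 h/day × 365 days = 365 h
electric oven: 2.19 kW × 365 h = 799.35 kWh
Total energy = 981.63 kWh
Cost = 981.63 × $0.26 = $255.22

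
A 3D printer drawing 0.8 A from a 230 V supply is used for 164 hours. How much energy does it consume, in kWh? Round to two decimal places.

30.18 kWh

Power = 0.8 A × 230 V = 184 W = 0.184 kW
Energy = 0.184 kW × 164 h = 30.176 kWh ≈ 30.18 kWh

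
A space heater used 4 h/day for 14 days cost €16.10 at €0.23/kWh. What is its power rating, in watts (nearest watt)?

Energy = €16.10 ÷ €0.23/kWh = 70 kWh
Runtime = 4 h/day × 14 days = 56 h
Power = 70 kWh ÷ 56 h = 1.25 kW = 1250 W

1250 W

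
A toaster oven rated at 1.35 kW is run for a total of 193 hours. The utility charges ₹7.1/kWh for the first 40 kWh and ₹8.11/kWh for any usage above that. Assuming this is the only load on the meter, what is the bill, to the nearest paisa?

Energy = 1.35 kW × 193 h = 260.55 kWh
Tier 1 (0–40 kWh): 40 × ₹7.1 = ₹284
Above 40 kWh: 220.55 × ₹8.11 = ₹1788.6605
Bill = ₹2072.66

₹2072.66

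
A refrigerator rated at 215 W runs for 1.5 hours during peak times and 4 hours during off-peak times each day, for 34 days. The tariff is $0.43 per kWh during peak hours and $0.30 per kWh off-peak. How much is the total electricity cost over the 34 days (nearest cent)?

Peak energy = 0.215 kW × 1.5 h × 34 = 10.965 kWh
Off-peak energy = 0.215 kW × 4 h × 34 = 29.24 kWh
Cost = 10.965 × $0.43 + 29.24 × $0.30 = $4.71495 + $8.772 = $13.49

$13.49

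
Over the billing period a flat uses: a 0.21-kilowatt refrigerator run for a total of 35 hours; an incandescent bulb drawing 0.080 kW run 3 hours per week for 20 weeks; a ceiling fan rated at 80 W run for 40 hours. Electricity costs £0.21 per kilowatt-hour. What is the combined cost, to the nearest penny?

£3.22

refrigerator: 0.21 kW × 35 h = 7.35 kWh
incandescent bulb: Runtime = 3 h/week × 20 weeks = 60 h
incandescent bulb: 0.08 kW × 60 h = 4.8 kWh
ceiling fan: 0.08 kW × 40 h = 3.2 kWh
Total energy = 15.35 kWh
Cost = 15.35 × £0.21 = £3.22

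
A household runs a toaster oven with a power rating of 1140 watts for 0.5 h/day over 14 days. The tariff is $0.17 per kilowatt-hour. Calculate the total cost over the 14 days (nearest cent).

$1.36

Runtime = 0.5 h/day × 14 days = 7 h
Energy = 1.14 kW × 7 h = 7.98 kWh
Cost = 7.98 kWh × $0.17/kWh = $1.36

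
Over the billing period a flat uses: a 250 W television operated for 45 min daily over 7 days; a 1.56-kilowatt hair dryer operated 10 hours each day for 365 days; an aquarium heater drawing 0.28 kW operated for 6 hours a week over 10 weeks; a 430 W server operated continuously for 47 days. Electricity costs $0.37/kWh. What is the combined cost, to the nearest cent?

$2292.95

television: Runtime = 45 min × 7 = 315 min = 5.25 h
television: 0.25 kW × 5.25 h = 1.3125 kWh
hair dryer: Runtime = 10 h/day × 365 days = 3650 h
hair dryer: 1.56 kW × 3650 h = 5694 kWh
aquarium heater: Runtime = 6 h/week × 10 weeks = 60 h
aquarium heater: 0.28 kW × 60 h = 16.8 kWh
server: Runtime = 24 h × 47 = 1128 h
server: 0.43 kW × 1128 h = 485.04 kWh
Total energy = 6197.1525 kWh
Cost = 6197.1525 × $0.37 = $2292.95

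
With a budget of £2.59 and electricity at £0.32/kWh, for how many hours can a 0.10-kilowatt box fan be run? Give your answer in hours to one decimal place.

80.9 h

Energy available = £2.59 ÷ £0.32/kWh = 8.0938 kWh
Hours = 8.0938 kWh ÷ 0.1 kW = 80.9 h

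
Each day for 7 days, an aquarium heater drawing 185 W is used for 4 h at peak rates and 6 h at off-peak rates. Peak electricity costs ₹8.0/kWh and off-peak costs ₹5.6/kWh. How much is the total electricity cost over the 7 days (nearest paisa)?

₹84.95

Peak energy = 0.185 kW × 4 h × 7 = 5.18 kWh
Off-peak energy = 0.185 kW × 6 h × 7 = 7.77 kWh
Cost = 5.18 × ₹8.0 + 7.77 × ₹5.6 = ₹41.44 + ₹43.512 = ₹84.95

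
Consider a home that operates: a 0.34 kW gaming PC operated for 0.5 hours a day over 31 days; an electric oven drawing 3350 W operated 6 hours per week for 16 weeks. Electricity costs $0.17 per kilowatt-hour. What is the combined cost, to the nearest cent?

gaming PC: Runtime = 0.5 h/day × 31 days = 15.5 h
gaming PC: 0.34 kW × 15.5 h = 5.27 kWh
electric oven: Runtime = 6 h/week × 16 weeks = 96 h
electric oven: 3.35 kW × 96 h = 321.6 kWh
Total energy = 326.87 kWh
Cost = 326.87 × $0.17 = $55.57

$55.57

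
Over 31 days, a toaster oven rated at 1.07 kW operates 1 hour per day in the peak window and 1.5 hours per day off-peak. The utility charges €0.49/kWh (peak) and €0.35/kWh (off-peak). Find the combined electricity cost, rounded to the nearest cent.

Peak energy = 1.07 kW × 1 h × 31 = 33.17 kWh
Off-peak energy = 1.07 kW × 1.5 h × 31 = 49.755 kWh
Cost = 33.17 × €0.49 + 49.755 × €0.35 = €16.2533 + €17.41425 = €33.67

€33.67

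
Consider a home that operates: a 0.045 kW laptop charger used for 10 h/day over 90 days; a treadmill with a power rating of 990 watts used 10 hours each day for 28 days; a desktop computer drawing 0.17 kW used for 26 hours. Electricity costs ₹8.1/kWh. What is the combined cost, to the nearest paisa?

laptop charger: Runtime = 10 h/day × 90 days = 900 h
laptop charger: 0.045 kW × 900 h = 40.5 kWh
treadmill: Runtime = 10 h/day × 28 days = 280 h
treadmill: 0.99 kW × 280 h = 277.2 kWh
desktop computer: 0.17 kW × 26 h = 4.42 kWh
Total energy = 322.12 kWh
Cost = 322.12 × ₹8.1 = ₹2609.17

₹2609.17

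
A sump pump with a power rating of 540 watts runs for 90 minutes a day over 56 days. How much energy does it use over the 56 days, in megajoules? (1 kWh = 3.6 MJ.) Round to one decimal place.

163.3 MJ

Runtime = 90 min × 56 = 5040 min = 84 h
Energy = 0.54 kW × 84 h = 45.36 kWh
= 45.36 × 3.6 MJ = 163.3 MJ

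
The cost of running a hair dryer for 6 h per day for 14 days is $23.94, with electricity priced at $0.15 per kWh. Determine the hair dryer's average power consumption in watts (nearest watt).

1900 W

Energy = $23.94 ÷ $0.15/kWh = 159.6 kWh
Runtime = 6 h/day × 14 days = 84 h
Power = 159.6 kWh ÷ 84 h = 1.9 kW = 1900 W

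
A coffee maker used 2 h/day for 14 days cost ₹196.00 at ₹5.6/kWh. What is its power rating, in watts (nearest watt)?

Energy = ₹196.00 ÷ ₹5.6/kWh = 35 kWh
Runtime = 2 h/day × 14 days = 28 h
Power = 35 kWh ÷ 28 h = 1.25 kW = 1250 W

1250 W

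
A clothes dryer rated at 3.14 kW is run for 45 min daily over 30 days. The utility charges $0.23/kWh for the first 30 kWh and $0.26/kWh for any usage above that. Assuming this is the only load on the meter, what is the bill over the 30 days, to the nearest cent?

Runtime = 45 min × 30 = 1350 min = 22.5 h
Energy = 3.14 kW × 22.5 h = 70.65 kWh
Tier 1 (0–30 kWh): 30 × $0.23 = $6.9
Above 30 kWh: 40.65 × $0.26 = $10.569
Bill = $17.47

$17.47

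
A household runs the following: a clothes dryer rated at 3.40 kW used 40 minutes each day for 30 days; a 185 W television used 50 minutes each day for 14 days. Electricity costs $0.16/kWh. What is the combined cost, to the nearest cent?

$11.23

clothes dryer: Runtime = 40 min × 30 = 1200 min = 20 h
clothes dryer: 3.4 kW × 20 h = 68 kWh
television: Runtime = 50 min × 14 = 700 min = 11.666666… h
television: 0.185 kW × 11.666666… h = 2.158333… kWh
Total energy = 70.158333… kWh
Cost = 70.158333… × $0.16 = $11.23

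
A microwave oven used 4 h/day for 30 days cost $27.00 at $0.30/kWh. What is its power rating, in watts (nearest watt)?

Energy = $27.00 ÷ $0.30/kWh = 90 kWh
Runtime = 4 h/day × 30 days = 120 h
Power = 90 kWh ÷ 120 h = 0.75 kW = 750 W

750 W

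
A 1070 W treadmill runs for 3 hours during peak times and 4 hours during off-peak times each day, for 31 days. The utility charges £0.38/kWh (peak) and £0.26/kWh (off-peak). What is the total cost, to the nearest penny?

Peak energy = 1.07 kW × 3 h × 31 = 99.51 kWh
Off-peak energy = 1.07 kW × 4 h × 31 = 132.68 kWh
Cost = 99.51 × £0.38 + 132.68 × £0.26 = £37.8138 + £34.4968 = £72.31

£72.31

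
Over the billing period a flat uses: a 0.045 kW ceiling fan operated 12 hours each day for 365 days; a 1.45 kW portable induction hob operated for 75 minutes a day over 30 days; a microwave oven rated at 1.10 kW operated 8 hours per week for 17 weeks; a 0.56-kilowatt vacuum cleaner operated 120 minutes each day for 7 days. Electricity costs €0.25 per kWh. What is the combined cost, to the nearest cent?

ceiling fan: Runtime = 12 h/day × 365 days = 4380 h
ceiling fan: 0.045 kW × 4380 h = 197.1 kWh
portable induction hob: Runtime = 75 min × 30 = 2250 min = 37.5 h
portable induction hob: 1.45 kW × 37.5 h = 54.375 kWh
microwave oven: Runtime = 8 h/week × 17 weeks = 136 h
microwave oven: 1.1 kW × 136 h = 149.6 kWh
vacuum cleaner: Runtime = 120 min × 7 = 840 min = 14 h
vacuum cleaner: 0.56 kW × 14 h = 7.84 kWh
Total energy = 408.915 kWh
Cost = 408.915 × €0.25 = €102.23

€102.23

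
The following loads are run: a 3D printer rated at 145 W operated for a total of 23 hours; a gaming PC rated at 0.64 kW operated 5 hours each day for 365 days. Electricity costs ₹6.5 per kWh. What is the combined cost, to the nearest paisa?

₹7613.68

3D printer: 0.145 kW × 23 h = 3.335 kWh
gaming PC: Runtime = 5 h/day × 365 days = 1825 h
gaming PC: 0.64 kW × 1825 h = 1168 kWh
Total energy = 1171.335 kWh
Cost = 1171.335 × ₹6.5 = ₹7613.68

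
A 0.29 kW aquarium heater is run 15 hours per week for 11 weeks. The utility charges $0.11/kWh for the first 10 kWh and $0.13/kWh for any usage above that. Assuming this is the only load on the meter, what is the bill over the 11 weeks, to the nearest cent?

Runtime = 15 h/week × 11 weeks = 165 h
Energy = 0.29 kW × 165 h = 47.85 kWh
Tier 1 (0–10 kWh): 10 × $0.11 = $1.1
Above 10 kWh: 37.85 × $0.13 = $4.9205
Bill = $6.02

$6.02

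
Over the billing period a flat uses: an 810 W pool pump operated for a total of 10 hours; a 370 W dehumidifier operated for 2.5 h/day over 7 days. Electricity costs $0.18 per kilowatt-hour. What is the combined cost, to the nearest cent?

$2.62

pool pump: 0.81 kW × 10 h = 8.1 kWh
dehumidifier: Runtime = 2.5 h/day × 7 days = 17.5 h
dehumidifier: 0.37 kW × 17.5 h = 6.475 kWh
Total energy = 14.575 kWh
Cost = 14.575 × $0.18 = $2.62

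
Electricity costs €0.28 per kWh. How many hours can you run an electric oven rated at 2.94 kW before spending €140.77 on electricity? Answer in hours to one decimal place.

171.0 h

Energy available = €140.77 ÷ €0.28/kWh = 502.75 kWh
Hours = 502.75 kWh ÷ 2.94 kW = 171.0 h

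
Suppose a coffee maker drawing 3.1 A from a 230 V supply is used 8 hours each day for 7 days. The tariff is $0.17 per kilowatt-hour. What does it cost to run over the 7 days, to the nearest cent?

$6.79

Power = 3.1 A × 230 V = 713 W = 0.713 kW
Runtime = 8 h/day × 7 days = 56 h
Energy = 0.713 kW × 56 h = 39.928 kWh
Cost = 39.928 kWh × $0.17/kWh = $6.79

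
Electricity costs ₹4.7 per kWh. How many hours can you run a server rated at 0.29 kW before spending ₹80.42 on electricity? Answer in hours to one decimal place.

59.0 h

Energy available = ₹80.42 ÷ ₹4.7/kWh = 17.1106 kWh
Hours = 17.1106 kWh ÷ 0.29 kW = 59.0 h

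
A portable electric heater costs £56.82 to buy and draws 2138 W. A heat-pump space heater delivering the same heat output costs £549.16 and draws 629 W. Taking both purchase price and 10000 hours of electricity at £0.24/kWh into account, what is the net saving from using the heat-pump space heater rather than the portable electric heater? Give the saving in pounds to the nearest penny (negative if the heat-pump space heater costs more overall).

portable electric heater: £56.82 + (2138/1000) kW × 10000 h × £0.24 = £56.82 + £5131.2 = £5188.02
heat-pump space heater: £549.16 + (629/1000) kW × 10000 h × £0.24 = £549.16 + £1509.6 = £2058.76
Saving = £5188.02 − £2058.76 = £3129.26

£3129.26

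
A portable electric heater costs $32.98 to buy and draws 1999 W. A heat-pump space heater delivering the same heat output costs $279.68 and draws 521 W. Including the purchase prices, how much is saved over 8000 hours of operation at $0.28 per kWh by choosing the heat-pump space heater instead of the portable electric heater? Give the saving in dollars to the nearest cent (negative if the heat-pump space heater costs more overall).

$3064.02

portable electric heater: $32.98 + (1999/1000) kW × 8000 h × $0.28 = $32.98 + $4477.76 = $4510.74
heat-pump space heater: $279.68 + (521/1000) kW × 8000 h × $0.28 = $279.68 + $1167.04 = $1446.72
Saving = $4510.74 − $1446.72 = $3064.02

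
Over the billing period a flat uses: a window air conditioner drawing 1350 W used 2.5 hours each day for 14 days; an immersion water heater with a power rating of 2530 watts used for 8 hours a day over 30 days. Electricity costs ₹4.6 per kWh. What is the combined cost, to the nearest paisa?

window air conditioner: Runtime = 2.5 h/day × 14 days = 35 h
window air conditioner: 1.35 kW × 35 h = 47.25 kWh
immersion water heater: Runtime = 8 h/day × 30 days = 240 h
immersion water heater: 2.53 kW × 240 h = 607.2 kWh
Total energy = 654.45 kWh
Cost = 654.45 × ₹4.6 = ₹3010.47

₹3010.47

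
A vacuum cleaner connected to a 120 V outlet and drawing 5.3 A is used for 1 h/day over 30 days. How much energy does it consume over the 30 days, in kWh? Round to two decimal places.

19.08 kWh

Power = 5.3 A × 120 V = 636 W = 0.636 kW
Runtime = 1 h/day × 30 days = 30 h
Energy = 0.636 kW × 30 h = 19.08 kWh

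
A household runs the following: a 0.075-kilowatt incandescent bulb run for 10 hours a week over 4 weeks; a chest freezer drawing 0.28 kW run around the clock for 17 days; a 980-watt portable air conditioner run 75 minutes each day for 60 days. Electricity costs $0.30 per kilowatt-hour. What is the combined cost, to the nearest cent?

$57.22

incandescent bulb: Runtime = 10 h/week × 4 weeks = 40 h
incandescent bulb: 0.075 kW × 40 h = 3 kWh
chest freezer: Runtime = 24 h × 17 = 408 h
chest freezer: 0.28 kW × 408 h = 114.24 kWh
portable air conditioner: Runtime = 75 min × 60 = 4500 min = 75 h
portable air conditioner: 0.98 kW × 75 h = 73.5 kWh
Total energy = 190.74 kWh
Cost = 190.74 × $0.30 = $57.22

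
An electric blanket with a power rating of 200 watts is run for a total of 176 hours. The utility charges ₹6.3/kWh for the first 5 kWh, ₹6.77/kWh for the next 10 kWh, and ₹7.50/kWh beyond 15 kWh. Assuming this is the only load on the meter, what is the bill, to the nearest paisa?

₹250.70

Energy = 0.2 kW × 176 h = 35.2 kWh
Tier 1 (0–5 kWh): 5 × ₹6.3 = ₹31.5
Tier 2 (5–15 kWh): 10 × ₹6.77 = ₹67.7
Above 15 kWh: 20.2 × ₹7.50 = ₹151.5
Bill = ₹250.70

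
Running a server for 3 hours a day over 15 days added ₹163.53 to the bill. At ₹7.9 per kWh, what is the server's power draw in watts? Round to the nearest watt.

Energy = ₹163.53 ÷ ₹7.9/kWh = 20.7 kWh
Runtime = 3 h/day × 15 days = 45 h
Power = 20.7 kWh ÷ 45 h = 0.46 kW = 460 W

460 W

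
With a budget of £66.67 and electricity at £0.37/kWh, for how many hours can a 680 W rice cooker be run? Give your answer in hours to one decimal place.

Energy available = £66.67 ÷ £0.37/kWh = 180.1892 kWh
Hours = 180.1892 kWh ÷ 0.68 kW = 265.0 h

265.0 h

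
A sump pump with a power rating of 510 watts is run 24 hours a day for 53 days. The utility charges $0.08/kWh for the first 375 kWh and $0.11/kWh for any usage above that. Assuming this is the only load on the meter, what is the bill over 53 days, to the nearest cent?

Runtime = 24 h × 53 = 1272 h
Energy = 0.51 kW × 1272 h = 648.72 kWh
Tier 1 (0–375 kWh): 375 × $0.08 = $30
Above 375 kWh: 273.72 × $0.11 = $30.1092
Bill = $60.11

$60.11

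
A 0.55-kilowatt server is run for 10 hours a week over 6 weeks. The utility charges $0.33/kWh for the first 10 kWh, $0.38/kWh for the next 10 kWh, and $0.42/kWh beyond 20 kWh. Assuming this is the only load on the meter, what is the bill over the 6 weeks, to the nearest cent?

Runtime = 10 h/week × 6 weeks = 60 h
Energy = 0.55 kW × 60 h = 33 kWh
Tier 1 (0–10 kWh): 10 × $0.33 = $3.3
Tier 2 (10–20 kWh): 10 × $0.38 = $3.8
Above 20 kWh: 13 × $0.42 = $5.46
Bill = $12.56

$12.56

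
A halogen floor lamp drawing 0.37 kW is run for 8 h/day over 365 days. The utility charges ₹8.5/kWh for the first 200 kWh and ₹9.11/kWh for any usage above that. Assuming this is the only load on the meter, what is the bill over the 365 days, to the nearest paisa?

₹9720.44

Runtime = 8 h/day × 365 days = 2920 h
Energy = 0.37 kW × 2920 h = 1080.4 kWh
Tier 1 (0–200 kWh): 200 × ₹8.5 = ₹1700
Above 200 kWh: 880.4 × ₹9.11 = ₹8020.444
Bill = ₹9720.44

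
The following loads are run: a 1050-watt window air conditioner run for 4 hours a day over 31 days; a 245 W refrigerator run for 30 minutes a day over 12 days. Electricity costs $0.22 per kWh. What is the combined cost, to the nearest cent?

$28.97

window air conditioner: Runtime = 4 h/day × 31 days = 124 h
window air conditioner: 1.05 kW × 124 h = 130.2 kWh
refrigerator: Runtime = 30 min × 12 = 360 min = 6 h
refrigerator: 0.245 kW × 6 h = 1.47 kWh
Total energy = 131.67 kWh
Cost = 131.67 × $0.22 = $28.97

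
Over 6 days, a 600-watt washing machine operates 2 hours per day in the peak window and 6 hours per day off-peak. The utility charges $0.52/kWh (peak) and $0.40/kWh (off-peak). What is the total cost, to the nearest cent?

$12.38

Peak energy = 0.6 kW × 2 h × 6 = 7.2 kWh
Off-peak energy = 0.6 kW × 6 h × 6 = 21.6 kWh
Cost = 7.2 × $0.52 + 21.6 × $0.40 = $3.744 + $8.64 = $12.38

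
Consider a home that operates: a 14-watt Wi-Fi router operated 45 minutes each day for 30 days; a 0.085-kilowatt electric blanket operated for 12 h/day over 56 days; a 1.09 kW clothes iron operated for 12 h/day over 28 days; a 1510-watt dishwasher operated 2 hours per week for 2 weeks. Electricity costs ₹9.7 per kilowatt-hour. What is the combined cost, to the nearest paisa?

Wi-Fi router: Runtime = 45 min × 30 = 1350 min = 22.5 h
Wi-Fi router: 0.014 kW × 22.5 h = 0.315 kWh
electric blanket: Runtime = 12 h/day × 56 days = 672 h
electric blanket: 0.085 kW × 672 h = 57.12 kWh
clothes iron: Runtime = 12 h/day × 28 days = 336 h
clothes iron: 1.09 kW × 336 h = 366.24 kWh
dishwasher: Runtime = 2 h/week × 2 weeks = 4 h
dishwasher: 1.51 kW × 4 h = 6.04 kWh
Total energy = 429.715 kWh
Cost = 429.715 × ₹9.7 = ₹4168.24

₹4168.24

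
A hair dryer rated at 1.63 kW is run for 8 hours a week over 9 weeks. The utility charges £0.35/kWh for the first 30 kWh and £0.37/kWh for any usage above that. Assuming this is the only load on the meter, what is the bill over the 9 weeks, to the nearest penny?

£42.82

Runtime = 8 h/week × 9 weeks = 72 h
Energy = 1.63 kW × 72 h = 117.36 kWh
Tier 1 (0–30 kWh): 30 × £0.35 = £10.5
Above 30 kWh: 87.36 × £0.37 = £32.3232
Bill = £42.82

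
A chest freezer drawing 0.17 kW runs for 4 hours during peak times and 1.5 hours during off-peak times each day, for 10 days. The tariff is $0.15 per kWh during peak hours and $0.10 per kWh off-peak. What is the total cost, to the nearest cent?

Peak energy = 0.17 kW × 4 h × 10 = 6.8 kWh
Off-peak energy = 0.17 kW × 1.5 h × 10 = 2.55 kWh
Cost = 6.8 × $0.15 + 2.55 × $0.10 = $1.02 + $0.255 = $1.28

$1.28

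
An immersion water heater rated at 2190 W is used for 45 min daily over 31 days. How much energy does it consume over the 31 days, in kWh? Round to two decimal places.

50.92 kWh

Runtime = 45 min × 31 = 1395 min = 23.25 h
Energy = 2.19 kW × 23.25 h = 50.9175 kWh ≈ 50.92 kWh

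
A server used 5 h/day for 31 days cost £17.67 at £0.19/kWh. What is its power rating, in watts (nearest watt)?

Energy = £17.67 ÷ £0.19/kWh = 93 kWh
Runtime = 5 h/day × 31 days = 155 h
Power = 93 kWh ÷ 155 h = 0.6 kW = 600 W

600 W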